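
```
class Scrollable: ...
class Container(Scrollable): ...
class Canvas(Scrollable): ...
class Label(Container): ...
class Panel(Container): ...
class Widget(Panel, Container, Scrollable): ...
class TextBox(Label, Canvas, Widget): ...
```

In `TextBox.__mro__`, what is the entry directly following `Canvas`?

L[TextBox] = TextBox + merge(L[Label], L[Canvas], L[Widget], [Label Canvas Widget])
  take Label:  [Label Container Scrollable object] + [Canvas Scrollable object] + [Widget Panel Container Scrollable object] + [Label Canvas Widget]
  take Canvas:  [Container Scrollable object] + [Canvas Scrollable object] + [Widget Panel Container Scrollable object] + [Canvas Widget]
  take Widget:  [Container Scrollable object] + [Scrollable object] + [Widget Panel Container Scrollable object] + [Widget]
  take Panel:  [Container Scrollable object] + [Scrollable object] + [Panel Container Scrollable object]
  take Container:  [Container Scrollable object] + [Scrollable object] + [Container Scrollable object]
  take Scrollable:  [Scrollable object] + [Scrollable object] + [Scrollable object]
  take object:  [object] + [object] + [object]
MRO: TextBox Label Canvas Widget Panel Container Scrollable object
Canvas is at position 2; next is Widget.

Widget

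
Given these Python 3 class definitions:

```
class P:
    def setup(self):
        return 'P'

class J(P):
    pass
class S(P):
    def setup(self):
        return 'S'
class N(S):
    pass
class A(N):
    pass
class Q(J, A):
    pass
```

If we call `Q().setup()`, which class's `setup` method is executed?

L[Q] = Q + merge(L[J], L[A], [J A])
  take J:  [J P object] + [A N S P object] + [J A]
  take A:  [P object] + [A N S P object] + [A]
  take N:  [P object] + [N S P object]
  take S:  [P object] + [S P object]
  take P:  [P object] + [P object]
  take object:  [object] + [object]
MRO: Q J A N S P object
setup is defined in: P, S. First along the MRO is S.

S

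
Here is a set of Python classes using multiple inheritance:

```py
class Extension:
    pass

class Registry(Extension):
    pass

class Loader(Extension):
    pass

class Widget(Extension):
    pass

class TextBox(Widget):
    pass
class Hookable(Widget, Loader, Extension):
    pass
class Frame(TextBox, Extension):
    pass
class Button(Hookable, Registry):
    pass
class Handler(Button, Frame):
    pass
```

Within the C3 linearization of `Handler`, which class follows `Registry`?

L[Handler] = Handler + merge(L[Button], L[Frame], [Button Frame])
  take Button:  [Button Hookable Widget Loader Registry Extension object] + [Frame TextBox Widget Extension object] + [Button Frame]
  take Hookable:  [Hookable Widget Loader Registry Extension object] + [Frame TextBox Widget Extension object] + [Frame]
  take Frame:  [Widget Loader Registry Extension object] + [Frame TextBox Widget Extension object] + [Frame]
  take TextBox:  [Widget Loader Registry Extension object] + [TextBox Widget Extension object]
  take Widget:  [Widget Loader Registry Extension object] + [Widget Extension object]
  take Loader:  [Loader Registry Extension object] + [Extension object]
  take Registry:  [Registry Extension object] + [Extension object]
  take Extension:  [Extension object] + [Extension object]
  take object:  [object] + [object]
MRO: Handler Button Hookable Frame TextBox Widget Loader Registry Extension object
Registry is at position 7; next is Extension.

Extension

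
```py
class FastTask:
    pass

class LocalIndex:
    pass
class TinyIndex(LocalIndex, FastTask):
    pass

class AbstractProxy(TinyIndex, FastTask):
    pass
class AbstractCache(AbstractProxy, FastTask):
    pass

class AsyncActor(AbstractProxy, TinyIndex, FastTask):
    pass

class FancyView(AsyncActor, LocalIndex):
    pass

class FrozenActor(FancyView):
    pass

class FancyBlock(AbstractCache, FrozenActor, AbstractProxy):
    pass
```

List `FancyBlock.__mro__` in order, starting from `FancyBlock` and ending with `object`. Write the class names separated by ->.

FancyBlock -> AbstractCache -> FrozenActor -> FancyView -> AsyncActor -> AbstractProxy -> TinyIndex -> LocalIndex -> FastTask -> object

L[FancyBlock] = FancyBlock + merge(L[AbstractCache], L[FrozenActor], L[AbstractProxy], [AbstractCache FrozenActor AbstractProxy])
  take AbstractCache:  [AbstractCache AbstractProxy TinyIndex LocalIndex FastTask object] + [FrozenActor FancyView AsyncActor AbstractProxy TinyIndex LocalIndex FastTask object] + [AbstractProxy TinyIndex LocalIndex FastTask object] + [AbstractCache FrozenActor AbstractProxy]
  take FrozenActor:  [AbstractProxy TinyIndex LocalIndex FastTask object] + [FrozenActor FancyView AsyncActor AbstractProxy TinyIndex LocalIndex FastTask object] + [AbstractProxy TinyIndex LocalIndex FastTask object] + [FrozenActor AbstractProxy]
  take FancyView:  [AbstractProxy TinyIndex LocalIndex FastTask object] + [FancyView AsyncActor AbstractProxy TinyIndex LocalIndex FastTask object] + [AbstractProxy TinyIndex LocalIndex FastTask object] + [AbstractProxy]
  take AsyncActor:  [AbstractProxy TinyIndex LocalIndex FastTask object] + [AsyncActor AbstractProxy TinyIndex LocalIndex FastTask object] + [AbstractProxy TinyIndex LocalIndex FastTask object] + [AbstractProxy]
  take AbstractProxy:  [AbstractProxy TinyIndex LocalIndex FastTask object] + [AbstractProxy TinyIndex LocalIndex FastTask object] + [AbstractProxy TinyIndex LocalIndex FastTask object] + [AbstractProxy]
  take TinyIndex:  [TinyIndex LocalIndex FastTask object] + [TinyIndex LocalIndex FastTask object] + [TinyIndex LocalIndex FastTask object]
  take LocalIndex:  [LocalIndex FastTask object] + [LocalIndex FastTask object] + [LocalIndex FastTask object]
  take FastTask:  [FastTask object] + [FastTask object] + [FastTask object]
  take object:  [object] + [object] + [object]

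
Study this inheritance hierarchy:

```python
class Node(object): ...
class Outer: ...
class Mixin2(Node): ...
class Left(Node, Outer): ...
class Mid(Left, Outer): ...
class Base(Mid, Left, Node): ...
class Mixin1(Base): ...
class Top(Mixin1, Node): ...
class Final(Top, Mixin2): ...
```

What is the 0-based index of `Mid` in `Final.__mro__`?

L[Final] = Final + merge(L[Top], L[Mixin2], [Top Mixin2])
  take Top:  [Top Mixin1 Base Mid Left Node Outer object] + [Mixin2 Node object] + [Top Mixin2]
  take Mixin1:  [Mixin1 Base Mid Left Node Outer object] + [Mixin2 Node object] + [Mixin2]
  take Base:  [Base Mid Left Node Outer object] + [Mixin2 Node object] + [Mixin2]
  take Mid:  [Mid Left Node Outer object] + [Mixin2 Node object] + [Mixin2]
  take Left:  [Left Node Outer object] + [Mixin2 Node object] + [Mixin2]
  take Mixin2:  [Node Outer object] + [Mixin2 Node object] + [Mixin2]
  take Node:  [Node Outer object] + [Node object]
  take Outer:  [Outer object] + [object]
  take object:  [object] + [object]
MRO: Final Top Mixin1 Base Mid Left Mixin2 Node Outer object
Mid sits at index 4.

4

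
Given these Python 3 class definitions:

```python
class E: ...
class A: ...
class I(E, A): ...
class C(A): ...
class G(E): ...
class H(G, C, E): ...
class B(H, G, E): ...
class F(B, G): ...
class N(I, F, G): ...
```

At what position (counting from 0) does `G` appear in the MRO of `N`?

5

L[N] = N + merge(L[I], L[F], L[G], [I F G])
  take I:  [I E A object] + [F B H G C E A object] + [G E object] + [I F G]
  take F:  [E A object] + [F B H G C E A object] + [G E object] + [F G]
  take B:  [E A object] + [B H G C E A object] + [G E object] + [G]
  take H:  [E A object] + [H G C E A object] + [G E object] + [G]
  take G:  [E A object] + [G C E A object] + [G E object] + [G]
  take C:  [E A object] + [C E A object] + [E object]
  take E:  [E A object] + [E A object] + [E object]
  take A:  [A object] + [A object] + [object]
  take object:  [object] + [object] + [object]
MRO: N I F B H G C E A object
G sits at index 5.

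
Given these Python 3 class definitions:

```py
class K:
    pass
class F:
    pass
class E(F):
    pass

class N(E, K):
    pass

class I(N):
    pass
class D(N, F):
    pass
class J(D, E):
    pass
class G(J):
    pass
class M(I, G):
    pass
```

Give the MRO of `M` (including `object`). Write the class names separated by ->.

M -> I -> G -> J -> D -> N -> E -> F -> K -> object

L[M] = M + merge(L[I], L[G], [I G])
  take I:  [I N E F K object] + [G J D N E F K object] + [I G]
  take G:  [N E F K object] + [G J D N E F K object] + [G]
  take J:  [N E F K object] + [J D N E F K object]
  take D:  [N E F K object] + [D N E F K object]
  take N:  [N E F K object] + [N E F K object]
  take E:  [E F K object] + [E F K object]
  take F:  [F K object] + [F K object]
  take K:  [K object] + [K object]
  take object:  [object] + [object]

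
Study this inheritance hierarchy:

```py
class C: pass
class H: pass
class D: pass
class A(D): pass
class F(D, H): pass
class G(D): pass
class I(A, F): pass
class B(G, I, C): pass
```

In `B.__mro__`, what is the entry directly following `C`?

L[B] = B + merge(L[G], L[I], L[C], [G I C])
  take G:  [G D object] + [I A F D H object] + [C object] + [G I C]
  take I:  [D object] + [I A F D H object] + [C object] + [I C]
  take A:  [D object] + [A F D H object] + [C object] + [C]
  take F:  [D object] + [F D H object] + [C object] + [C]
  take D:  [D object] + [D H object] + [C object] + [C]
  take H:  [object] + [H object] + [C object] + [C]
  take C:  [object] + [object] + [C object] + [C]
  take object:  [object] + [object] + [object]
MRO: B G I A F D H C object
C is at position 7; next is object.

object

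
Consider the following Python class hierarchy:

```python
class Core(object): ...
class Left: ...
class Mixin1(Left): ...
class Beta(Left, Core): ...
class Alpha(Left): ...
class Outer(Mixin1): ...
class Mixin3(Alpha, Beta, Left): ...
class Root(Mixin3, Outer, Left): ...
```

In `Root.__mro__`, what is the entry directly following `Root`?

Mixin3

L[Root] = Root + merge(L[Mixin3], L[Outer], L[Left], [Mixin3 Outer Left])
  take Mixin3:  [Mixin3 Alpha Beta Left Core object] + [Outer Mixin1 Left object] + [Left object] + [Mixin3 Outer Left]
  take Alpha:  [Alpha Beta Left Core object] + [Outer Mixin1 Left object] + [Left object] + [Outer Left]
  take Beta:  [Beta Left Core object] + [Outer Mixin1 Left object] + [Left object] + [Outer Left]
  take Outer:  [Left Core object] + [Outer Mixin1 Left object] + [Left object] + [Outer Left]
  take Mixin1:  [Left Core object] + [Mixin1 Left object] + [Left object] + [Left]
  take Left:  [Left Core object] + [Left object] + [Left object] + [Left]
  take Core:  [Core object] + [object] + [object]
  take object:  [object] + [object] + [object]
MRO: Root Mixin3 Alpha Beta Outer Mixin1 Left Core object
Root is at position 0; next is Mixin3.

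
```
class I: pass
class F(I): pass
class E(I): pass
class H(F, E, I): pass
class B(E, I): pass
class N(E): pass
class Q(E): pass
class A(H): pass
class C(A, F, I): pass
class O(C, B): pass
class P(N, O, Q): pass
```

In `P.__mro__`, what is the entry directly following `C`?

L[P] = P + merge(L[N], L[O], L[Q], [N O Q])
  take N:  [N E I object] + [O C A H F B E I object] + [Q E I object] + [N O Q]
  take O:  [E I object] + [O C A H F B E I object] + [Q E I object] + [O Q]
  take C:  [E I object] + [C A H F B E I object] + [Q E I object] + [Q]
  take A:  [E I object] + [A H F B E I object] + [Q E I object] + [Q]
  take H:  [E I object] + [H F B E I object] + [Q E I object] + [Q]
  take F:  [E I object] + [F B E I object] + [Q E I object] + [Q]
  take B:  [E I object] + [B E I object] + [Q E I object] + [Q]
  take Q:  [E I object] + [E I object] + [Q E I object] + [Q]
  take E:  [E I object] + [E I object] + [E I object]
  take I:  [I object] + [I object] + [I object]
  take object:  [object] + [object] + [object]
MRO: P N O C A H F B Q E I object
C is at position 3; next is A.

A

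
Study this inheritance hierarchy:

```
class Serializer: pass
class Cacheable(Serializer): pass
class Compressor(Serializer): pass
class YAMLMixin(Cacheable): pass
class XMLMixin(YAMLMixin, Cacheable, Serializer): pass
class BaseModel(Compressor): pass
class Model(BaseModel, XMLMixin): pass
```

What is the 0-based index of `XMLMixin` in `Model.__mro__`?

3

L[Model] = Model + merge(L[BaseModel], L[XMLMixin], [BaseModel XMLMixin])
  take BaseModel:  [BaseModel Compressor Serializer object] + [XMLMixin YAMLMixin Cacheable Serializer object] + [BaseModel XMLMixin]
  take Compressor:  [Compressor Serializer object] + [XMLMixin YAMLMixin Cacheable Serializer object] + [XMLMixin]
  take XMLMixin:  [Serializer object] + [XMLMixin YAMLMixin Cacheable Serializer object] + [XMLMixin]
  take YAMLMixin:  [Serializer object] + [YAMLMixin Cacheable Serializer object]
  take Cacheable:  [Serializer object] + [Cacheable Serializer object]
  take Serializer:  [Serializer object] + [Serializer object]
  take object:  [object] + [object]
MRO: Model BaseModel Compressor XMLMixin YAMLMixin Cacheable Serializer object
XMLMixin sits at index 3.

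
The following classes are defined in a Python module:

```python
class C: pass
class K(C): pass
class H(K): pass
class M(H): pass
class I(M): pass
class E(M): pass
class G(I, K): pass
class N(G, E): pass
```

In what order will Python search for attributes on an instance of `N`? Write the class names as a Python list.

[N, G, I, E, M, H, K, C, object]

L[N] = N + merge(L[G], L[E], [G E])
  take G:  [G I M H K C object] + [E M H K C object] + [G E]
  take I:  [I M H K C object] + [E M H K C object] + [E]
  take E:  [M H K C object] + [E M H K C object] + [E]
  take M:  [M H K C object] + [M H K C object]
  take H:  [H K C object] + [H K C object]
  take K:  [K C object] + [K C object]
  take C:  [C object] + [C object]
  take object:  [object] + [object]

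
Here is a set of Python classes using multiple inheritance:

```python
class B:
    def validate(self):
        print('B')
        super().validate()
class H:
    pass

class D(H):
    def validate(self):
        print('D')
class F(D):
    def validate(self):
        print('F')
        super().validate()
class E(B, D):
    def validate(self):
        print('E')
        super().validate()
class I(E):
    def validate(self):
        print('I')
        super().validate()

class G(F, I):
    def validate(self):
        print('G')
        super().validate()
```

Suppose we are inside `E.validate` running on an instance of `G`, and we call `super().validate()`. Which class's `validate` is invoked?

B

L[G] = G + merge(L[F], L[I], [F I])
  take F:  [F D H object] + [I E B D H object] + [F I]
  take I:  [D H object] + [I E B D H object] + [I]
  take E:  [D H object] + [E B D H object]
  take B:  [D H object] + [B D H object]
  take D:  [D H object] + [D H object]
  take H:  [H object] + [H object]
  take object:  [object] + [object]
MRO: G F I E B D H object
super() in E.validate on a G instance goes to the class after E in G's MRO: B.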